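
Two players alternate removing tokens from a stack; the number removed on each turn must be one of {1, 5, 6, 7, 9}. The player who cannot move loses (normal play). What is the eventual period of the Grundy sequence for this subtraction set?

12

G(0) = 0
G(1) = mex{0} = 1
G(2) = mex{1} = 0
G(3) = mex{0} = 1
G(4) = mex{1} = 0
G(5) = mex{0,0} = 1
G(6) = mex{1,1,0} = 2
G(7) = mex{2,0,1,0} = 3
G(8) = mex{3,1,0,1} = 2
G(9) = mex{2,0,1,0,0} = 3
G(10) = mex{3,1,0,1,1} = 2
G(11) = mex{2,2,1,0,0} = 3
G(12) = mex{3,3,2,1,1} = 0
G(13) = mex{0,2,3,2,0} = 1
G(14) = mex{1,3,2,3,1} = 0
G(15) = mex{0,2,3,2,2} = 1
G(16) = mex{1,3,2,3,3} = 0
G(17) = mex{0,0,3,2,2} = 1
G(18) = mex{1,1,0,3,3} = 2
G(19) = mex{2,0,1,0,2} = 3
G(20) = mex{3,1,0,1,3} = 2
G(21) = mex{2,0,1,0,0} = 3
G(22) = mex{3,1,0,1,1} = 2
G(23) = mex{2,2,1,0,0} = 3
G(24) = mex{3,3,2,1,1} = 0
G(25) = mex{0,2,3,2,0} = 1
G(n+12) = G(n) holds for n = 0,…,8 (a full window of length max(S) = 9), so the sequence is purely periodic with period 12.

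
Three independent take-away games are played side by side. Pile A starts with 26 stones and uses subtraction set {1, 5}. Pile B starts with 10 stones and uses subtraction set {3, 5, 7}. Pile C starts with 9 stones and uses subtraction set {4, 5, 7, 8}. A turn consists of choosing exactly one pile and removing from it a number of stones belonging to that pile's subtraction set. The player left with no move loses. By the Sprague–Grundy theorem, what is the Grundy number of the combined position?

Pile A, S = {1, 5}:
n :  0  1  2  3  4  5  6  7  8  9 10 11 12 13 14 15 16 17 18 19 20 21 22 23 24 25 26
G :  0  1  0  1  0  1  0  1  0  1  0  1  0  1  0  1  0  1  0  1  0  1  0  1  0  1  0
G_A(26) = 0.
Pile B, S = {3, 5, 7}:
n :  0  1  2  3  4  5  6  7  8  9 10
G :  0  0  0  1  1  1  2  2  2  3  0
G_B(10) = 0.
Pile C, S = {4, 5, 7, 8}:
G(0) = 0
G(1) = mex{} = 0
G(2) = mex{} = 0
G(3) = mex{} = 0
G(4) = mex{0} = 1
G(5) = mex{0,0} = 1
G(6) = mex{0,0} = 1
G(7) = mex{0,0,0} = 1
G(8) = mex{1,0,0,0} = 2
G(9) = mex{1,1,0,0} = 2
G_C(9) = 2.
Combined Grundy value = 0 ⊕ 0 ⊕ 2 = 2.

2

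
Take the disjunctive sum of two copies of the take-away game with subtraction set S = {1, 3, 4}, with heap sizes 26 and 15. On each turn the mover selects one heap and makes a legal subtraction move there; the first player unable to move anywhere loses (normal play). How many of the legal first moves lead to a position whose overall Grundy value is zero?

2

All heaps use S = {1, 3, 4}:
n :  0  1  2  3  4  5  6  7  8  9 10 11 12 13 14 15 16 17 18 19 20 21 22 23 24 25 26
G :  0  1  0  1  2  3  2  0  1  0  1  2  3  2  0  1  0  1  2  3  2  0  1  0  1  2  3
Heap A: G(26) = 3.
Heap B: G(15) = 1.
Combined Grundy value = 3 ⊕ 1 = 2.
A winning move leaves total XOR = 0, i.e. changes one component's Grundy value g to g ⊕ X where X is the current total.
Heap A: need g' = 3⊕2 = 1. Options: 26−1→G=2, 26−3→G=0, 26−4→G=1. Hits: 1.
Heap B: need g' = 1⊕2 = 3. Options: 15−1→G=0, 15−3→G=3, 15−4→G=2. Hits: 1.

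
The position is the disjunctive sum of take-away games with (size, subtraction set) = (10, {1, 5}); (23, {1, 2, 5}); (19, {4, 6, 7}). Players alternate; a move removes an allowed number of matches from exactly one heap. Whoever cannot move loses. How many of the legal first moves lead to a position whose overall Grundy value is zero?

0

Heap A, S = {1, 5}:
n :  0  1  2  3  4  5  6  7  8  9 10
G :  0  1  0  1  0  1  0  1  0  1  0
G_A(10) = 0.
Heap B, S = {1, 2, 5}:
G(0) = 0
G(1) = mex{0} = 1
G(2) = mex{1,0} = 2
G(3) = mex{2,1} = 0
G(4) = mex{0,2} = 1
G(5) = mex{1,0,0} = 2
G(6) = mex{2,1,1} = 0
G(7) = mex{0,2,2} = 1
G(8) = mex{1,0,0} = 2
G(9) = mex{2,1,1} = 0
G(10) = mex{0,2,2} = 1
G(11) = mex{1,0,0} = 2
G(12) = mex{2,1,1} = 0
G(13) = mex{0,2,2} = 1
G(14) = mex{1,0,0} = 2
G(15) = mex{2,1,1} = 0
G(16) = mex{0,2,2} = 1
G(17) = mex{1,0,0} = 2
G(18) = mex{2,1,1} = 0
G(19) = mex{0,2,2} = 1
G(20) = mex{1,0,0} = 2
G(21) = mex{2,1,1} = 0
G(22) = mex{0,2,2} = 1
G(23) = mex{1,0,0} = 2
G_B(23) = 2.
Heap C, S = {4, 6, 7}:
n :  0  1  2  3  4  5  6  7  8  9 10 11 12 13 14 15 16 17 18 19
G :  0  0  0  0  1  1  1  1  2  2  2  0  0  0  0  1  1  1  1  2
G_C(19) = 2.
Combined Grundy value = 0 ⊕ 2 ⊕ 2 = 0.
A winning move leaves total XOR = 0, i.e. changes one component's Grundy value g to g ⊕ X where X is the current total.
Heap A: target g' = 0⊕0 = 0, but every legal move changes the Grundy value (mex property), so 0 moves.
Heap B: target g' = 2⊕0 = 2, but every legal move changes the Grundy value (mex property), so 0 moves.
Heap C: target g' = 2⊕0 = 2, but every legal move changes the Grundy value (mex property), so 0 moves.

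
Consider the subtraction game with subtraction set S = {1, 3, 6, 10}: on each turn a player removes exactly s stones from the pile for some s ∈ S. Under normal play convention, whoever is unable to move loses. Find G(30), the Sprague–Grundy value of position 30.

1

n :  0  1  2  3  4  5  6  7  8  9 10 11 12 13 14 15 16 17 18 19 20 21 22 23 24 25 26 27 28 29 30
G :  0  1  0  1  0  1  2  3  2  0  1  0  1  0  1  2  3  2  0  1  0  1  0  1  2  3  2  0  1  0  1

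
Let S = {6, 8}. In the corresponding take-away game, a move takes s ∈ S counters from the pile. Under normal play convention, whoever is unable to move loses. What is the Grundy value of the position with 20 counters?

G(0) = 0
G(1) = mex{} = 0
G(2) = mex{} = 0
G(3) = mex{} = 0
G(4) = mex{} = 0
G(5) = mex{} = 0
G(6) = mex{0} = 1
G(7) = mex{0} = 1
G(8) = mex{0,0} = 1
G(9) = mex{0,0} = 1
G(10) = mex{0,0} = 1
G(11) = mex{0,0} = 1
G(12) = mex{1,0} = 2
G(13) = mex{1,0} = 2
G(14) = mex{1,1} = 0
G(15) = mex{1,1} = 0
G(16) = mex{1,1} = 0
G(17) = mex{1,1} = 0
G(18) = mex{2,1} = 0
G(19) = mex{2,1} = 0
G(20) = mex{0,2} = 1

1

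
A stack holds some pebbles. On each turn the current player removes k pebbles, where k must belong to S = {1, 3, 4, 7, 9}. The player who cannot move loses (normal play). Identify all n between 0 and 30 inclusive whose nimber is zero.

0, 2, 8, 10, 16, 18, 24, 26

n :  0  1  2  3  4  5  6  7  8  9 10 11 12 13 14 15 16 17 18 19 20 21 22 23 24 25 26 27 28 29 30
G :  0  1  0  1  2  3  2  3  0  1  0  1  2  3  2  3  0  1  0  1  2  3  2  3  0  1  0  1  2  3  2
P-positions are exactly the n with G(n) = 0.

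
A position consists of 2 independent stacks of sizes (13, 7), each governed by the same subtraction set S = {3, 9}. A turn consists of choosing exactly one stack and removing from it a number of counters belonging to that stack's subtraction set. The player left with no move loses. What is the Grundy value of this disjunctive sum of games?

0

All stacks use S = {3, 9}:
n :  0  1  2  3  4  5  6  7  8  9 10 11 12 13
G :  0  0  0  1  1  1  0  0  0  1  1  1  0  0
Stack A: G(13) = 0.
Stack B: G(7) = 0.
Combined Grundy value = 0 ⊕ 0 = 0.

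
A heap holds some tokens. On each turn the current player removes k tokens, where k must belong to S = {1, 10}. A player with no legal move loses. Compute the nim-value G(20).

G(0) = 0
G(1) = mex{0} = 1
G(2) = mex{1} = 0
G(3) = mex{0} = 1
G(4) = mex{1} = 0
G(5) = mex{0} = 1
G(6) = mex{1} = 0
G(7) = mex{0} = 1
G(8) = mex{1} = 0
G(9) = mex{0} = 1
G(10) = mex{1,0} = 2
G(11) = mex{2,1} = 0
G(12) = mex{0,0} = 1
G(13) = mex{1,1} = 0
G(14) = mex{0,0} = 1
G(15) = mex{1,1} = 0
G(16) = mex{0,0} = 1
G(17) = mex{1,1} = 0
G(18) = mex{0,0} = 1
G(19) = mex{1,1} = 0
G(20) = mex{0,2} = 1

1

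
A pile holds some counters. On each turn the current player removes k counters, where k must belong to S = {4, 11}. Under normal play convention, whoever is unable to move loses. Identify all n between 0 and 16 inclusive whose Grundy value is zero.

G(0) = 0
G(1) = mex{} = 0
G(2) = mex{} = 0
G(3) = mex{} = 0
G(4) = mex{0} = 1
G(5) = mex{0} = 1
G(6) = mex{0} = 1
G(7) = mex{0} = 1
G(8) = mex{1} = 0
G(9) = mex{1} = 0
G(10) = mex{1} = 0
G(11) = mex{1,0} = 2
G(12) = mex{0,0} = 1
G(13) = mex{0,0} = 1
G(14) = mex{0,0} = 1
G(15) = mex{2,1} = 0
G(16) = mex{1,1} = 0
P-positions are exactly the n with G(n) = 0.

0, 1, 2, 3, 8, 9, 10, 15, 16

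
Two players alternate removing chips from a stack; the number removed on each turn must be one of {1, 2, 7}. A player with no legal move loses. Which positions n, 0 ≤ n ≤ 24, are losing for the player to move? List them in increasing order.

0, 3, 6, 9, 12, 15, 18, 21, 24

n :  0  1  2  3  4  5  6  7  8  9 10 11 12 13 14 15 16 17 18 19 20 21 22 23 24
G :  0  1  2  0  1  2  0  1  2  0  1  2  0  1  2  0  1  2  0  1  2  0  1  2  0
P-positions are exactly the n with G(n) = 0.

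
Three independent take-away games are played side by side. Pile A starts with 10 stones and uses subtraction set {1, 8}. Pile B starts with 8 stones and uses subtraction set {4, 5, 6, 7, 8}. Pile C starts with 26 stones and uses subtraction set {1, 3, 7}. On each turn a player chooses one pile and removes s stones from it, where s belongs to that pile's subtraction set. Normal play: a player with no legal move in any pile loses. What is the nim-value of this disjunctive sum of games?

3

Pile A, S = {1, 8}:
n :  0  1  2  3  4  5  6  7  8  9 10
G :  0  1  0  1  0  1  0  1  2  0  1
G_A(10) = 1.
Pile B, S = {4, 5, 6, 7, 8}:
n : 0 1 2 3 4 5 6 7 8
G : 0 0 0 0 1 1 1 1 2
G_B(8) = 2.
Pile C, S = {1, 3, 7}:
G(0) = 0
G(1) = mex{0} = 1
G(2) = mex{1} = 0
G(3) = mex{0,0} = 1
G(4) = mex{1,1} = 0
G(5) = mex{0,0} = 1
G(6) = mex{1,1} = 0
G(7) = mex{0,0,0} = 1
G(8) = mex{1,1,1} = 0
G(9) = mex{0,0,0} = 1
G(10) = mex{1,1,1} = 0
G(11) = mex{0,0,0} = 1
G(12) = mex{1,1,1} = 0
G(13) = mex{0,0,0} = 1
G(14) = mex{1,1,1} = 0
G(15) = mex{0,0,0} = 1
G(16) = mex{1,1,1} = 0
G(17) = mex{0,0,0} = 1
G(18) = mex{1,1,1} = 0
G(19) = mex{0,0,0} = 1
G(20) = mex{1,1,1} = 0
G(21) = mex{0,0,0} = 1
G(22) = mex{1,1,1} = 0
G(23) = mex{0,0,0} = 1
G(24) = mex{1,1,1} = 0
G(25) = mex{0,0,0} = 1
G(26) = mex{1,1,1} = 0
G_C(26) = 0.
Combined Grundy value = 1 ⊕ 2 ⊕ 0 = 3.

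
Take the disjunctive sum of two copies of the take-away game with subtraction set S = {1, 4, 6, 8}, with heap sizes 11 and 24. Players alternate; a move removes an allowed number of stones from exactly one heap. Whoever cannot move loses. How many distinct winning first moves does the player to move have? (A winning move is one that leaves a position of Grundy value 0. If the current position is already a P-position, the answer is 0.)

All heaps use S = {1, 4, 6, 8}:
G(0) = 0
G(1) = mex{0} = 1
G(2) = mex{1} = 0
G(3) = mex{0} = 1
G(4) = mex{1,0} = 2
G(5) = mex{2,1} = 0
G(6) = mex{0,0,0} = 1
G(7) = mex{1,1,1} = 0
G(8) = mex{0,2,0,0} = 1
G(9) = mex{1,0,1,1} = 2
G(10) = mex{2,1,2,0} = 3
G(11) = mex{3,0,0,1} = 2
G(12) = mex{2,1,1,2} = 0
G(13) = mex{0,2,0,0} = 1
G(14) = mex{1,3,1,1} = 0
G(15) = mex{0,2,2,0} = 1
G(16) = mex{1,0,3,1} = 2
G(17) = mex{2,1,2,2} = 0
G(18) = mex{0,0,0,3} = 1
G(19) = mex{1,1,1,2} = 0
G(20) = mex{0,2,0,0} = 1
G(21) = mex{1,0,1,1} = 2
G(22) = mex{2,1,2,0} = 3
G(23) = mex{3,0,0,1} = 2
G(24) = mex{2,1,1,2} = 0
Heap A: G(11) = 2.
Heap B: G(24) = 0.
Combined Grundy value = 2 ⊕ 0 = 2.
A winning move leaves total XOR = 0, i.e. changes one component's Grundy value g to g ⊕ X where X is the current total.
Heap A: need g' = 2⊕2 = 0. Options: 11−1→G=3, 11−4→G=0, 11−6→G=0, 11−8→G=1. Hits: 2.
Heap B: need g' = 0⊕2 = 2. Options: 24−1→G=2, 24−4→G=1, 24−6→G=1, 24−8→G=2. Hits: 2.

4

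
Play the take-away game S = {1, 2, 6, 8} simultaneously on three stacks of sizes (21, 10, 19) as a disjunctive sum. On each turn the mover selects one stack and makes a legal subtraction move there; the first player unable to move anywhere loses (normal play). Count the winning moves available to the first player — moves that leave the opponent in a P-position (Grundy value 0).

All stacks use S = {1, 2, 6, 8}:
G(0) = 0
G(1) = mex{0} = 1
G(2) = mex{1,0} = 2
G(3) = mex{2,1} = 0
G(4) = mex{0,2} = 1
G(5) = mex{1,0} = 2
G(6) = mex{2,1,0} = 3
G(7) = mex{3,2,1} = 0
G(8) = mex{0,3,2,0} = 1
G(9) = mex{1,0,0,1} = 2
G(10) = mex{2,1,1,2} = 0
G(11) = mex{0,2,2,0} = 1
G(12) = mex{1,0,3,1} = 2
G(13) = mex{2,1,0,2} = 3
G(14) = mex{3,2,1,3} = 0
G(15) = mex{0,3,2,0} = 1
G(16) = mex{1,0,0,1} = 2
G(17) = mex{2,1,1,2} = 0
G(18) = mex{0,2,2,0} = 1
G(19) = mex{1,0,3,1} = 2
G(20) = mex{2,1,0,2} = 3
G(21) = mex{3,2,1,3} = 0
Stack A: G(21) = 0.
Stack B: G(10) = 0.
Stack C: G(19) = 2.
Combined Grundy value = 0 ⊕ 0 ⊕ 2 = 2.
A winning move leaves total XOR = 0, i.e. changes one component's Grundy value g to g ⊕ X where X is the current total.
Stack A: need g' = 0⊕2 = 2. Options: 21−1→G=3, 21−2→G=2, 21−6→G=1, 21−8→G=3. Hits: 1.
Stack B: need g' = 0⊕2 = 2. Options: 10−1→G=2, 10−2→G=1, 10−6→G=1, 10−8→G=2. Hits: 2.
Stack C: need g' = 2⊕2 = 0. Options: 19−1→G=1, 19−2→G=0, 19−6→G=3, 19−8→G=1. Hits: 1.

4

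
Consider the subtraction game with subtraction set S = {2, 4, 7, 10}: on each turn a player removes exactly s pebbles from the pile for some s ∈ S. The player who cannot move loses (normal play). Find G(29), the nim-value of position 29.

G(0) = 0
G(1) = mex{} = 0
G(2) = mex{0} = 1
G(3) = mex{0} = 1
G(4) = mex{1,0} = 2
G(5) = mex{1,0} = 2
G(6) = mex{2,1} = 0
G(7) = mex{2,1,0} = 3
G(8) = mex{0,2,0} = 1
G(9) = mex{3,2,1} = 0
G(10) = mex{1,0,1,0} = 2
G(11) = mex{0,3,2,0} = 1
G(12) = mex{2,1,2,1} = 0
G(13) = mex{1,0,0,1} = 2
G(14) = mex{0,2,3,2} = 1
G(15) = mex{2,1,1,2} = 0
G(16) = mex{1,0,0,0} = 2
G(17) = mex{0,2,2,3} = 1
G(18) = mex{2,1,1,1} = 0
G(19) = mex{1,0,0,0} = 2
G(20) = mex{0,2,2,2} = 1
G(21) = mex{2,1,1,1} = 0
G(22) = mex{1,0,0,0} = 2
G(23) = mex{0,2,2,2} = 1
G(24) = mex{2,1,1,1} = 0
G(25) = mex{1,0,0,0} = 2
G(26) = mex{0,2,2,2} = 1
G(27) = mex{2,1,1,1} = 0
G(28) = mex{1,0,0,0} = 2
G(29) = mex{0,2,2,2} = 1

1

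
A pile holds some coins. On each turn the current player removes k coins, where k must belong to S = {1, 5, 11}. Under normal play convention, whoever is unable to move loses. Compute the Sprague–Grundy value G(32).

0

G(0) = 0
G(1) = mex{0} = 1
G(2) = mex{1} = 0
G(3) = mex{0} = 1
G(4) = mex{1} = 0
G(5) = mex{0,0} = 1
G(6) = mex{1,1} = 0
G(7) = mex{0,0} = 1
G(8) = mex{1,1} = 0
G(9) = mex{0,0} = 1
G(10) = mex{1,1} = 0
G(11) = mex{0,0,0} = 1
G(12) = mex{1,1,1} = 0
G(13) = mex{0,0,0} = 1
G(14) = mex{1,1,1} = 0
G(15) = mex{0,0,0} = 1
G(16) = mex{1,1,1} = 0
G(17) = mex{0,0,0} = 1
G(18) = mex{1,1,1} = 0
G(19) = mex{0,0,0} = 1
G(20) = mex{1,1,1} = 0
G(21) = mex{0,0,0} = 1
G(22) = mex{1,1,1} = 0
G(23) = mex{0,0,0} = 1
G(24) = mex{1,1,1} = 0
G(25) = mex{0,0,0} = 1
G(26) = mex{1,1,1} = 0
G(27) = mex{0,0,0} = 1
G(28) = mex{1,1,1} = 0
G(29) = mex{0,0,0} = 1
G(30) = mex{1,1,1} = 0
G(31) = mex{0,0,0} = 1
G(32) = mex{1,1,1} = 0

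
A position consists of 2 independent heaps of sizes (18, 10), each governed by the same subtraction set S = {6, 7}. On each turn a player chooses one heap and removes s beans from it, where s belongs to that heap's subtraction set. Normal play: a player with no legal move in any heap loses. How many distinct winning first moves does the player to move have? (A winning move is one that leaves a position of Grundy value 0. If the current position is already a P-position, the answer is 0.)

All heaps use S = {6, 7}:
G(0) = 0
G(1) = mex{} = 0
G(2) = mex{} = 0
G(3) = mex{} = 0
G(4) = mex{} = 0
G(5) = mex{} = 0
G(6) = mex{0} = 1
G(7) = mex{0,0} = 1
G(8) = mex{0,0} = 1
G(9) = mex{0,0} = 1
G(10) = mex{0,0} = 1
G(11) = mex{0,0} = 1
G(12) = mex{1,0} = 2
G(13) = mex{1,1} = 0
G(14) = mex{1,1} = 0
G(15) = mex{1,1} = 0
G(16) = mex{1,1} = 0
G(17) = mex{1,1} = 0
G(18) = mex{2,1} = 0
Heap A: G(18) = 0.
Heap B: G(10) = 1.
Combined Grundy value = 0 ⊕ 1 = 1.
A winning move leaves total XOR = 0, i.e. changes one component's Grundy value g to g ⊕ X where X is the current total.
Heap A: need g' = 0⊕1 = 1. Options: 18−6→G=2, 18−7→G=1. Hits: 1.
Heap B: need g' = 1⊕1 = 0. Options: 10−6→G=0, 10−7→G=0. Hits: 2.

3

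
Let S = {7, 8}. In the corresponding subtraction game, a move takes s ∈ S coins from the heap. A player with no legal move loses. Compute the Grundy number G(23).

1

G(0) = 0
G(1) = mex{} = 0
G(2) = mex{} = 0
G(3) = mex{} = 0
G(4) = mex{} = 0
G(5) = mex{} = 0
G(6) = mex{} = 0
G(7) = mex{0} = 1
G(8) = mex{0,0} = 1
G(9) = mex{0,0} = 1
G(10) = mex{0,0} = 1
G(11) = mex{0,0} = 1
G(12) = mex{0,0} = 1
G(13) = mex{0,0} = 1
G(14) = mex{1,0} = 2
G(15) = mex{1,1} = 0
G(16) = mex{1,1} = 0
G(17) = mex{1,1} = 0
G(18) = mex{1,1} = 0
G(19) = mex{1,1} = 0
G(20) = mex{1,1} = 0
G(21) = mex{2,1} = 0
G(22) = mex{0,2} = 1
G(23) = mex{0,0} = 1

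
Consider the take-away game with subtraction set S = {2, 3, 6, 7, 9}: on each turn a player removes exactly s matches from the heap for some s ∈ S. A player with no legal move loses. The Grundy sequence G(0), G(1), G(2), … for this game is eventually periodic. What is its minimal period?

28

G(0) = 0
G(1) = mex{} = 0
G(2) = mex{0} = 1
G(3) = mex{0,0} = 1
G(4) = mex{1,0} = 2
G(5) = mex{1,1} = 0
G(6) = mex{2,1,0} = 3
G(7) = mex{0,2,0,0} = 1
G(8) = mex{3,0,1,0} = 2
G(9) = mex{1,3,1,1,0} = 2
G(10) = mex{2,1,2,1,0} = 3
G(11) = mex{2,2,0,2,1} = 3
G(12) = mex{3,2,3,0,1} = 4
G(13) = mex{3,3,1,3,2} = 0
G(14) = mex{4,3,2,1,0} = 5
G(15) = mex{0,4,2,2,3} = 1
G(16) = mex{5,0,3,2,1} = 4
G(17) = mex{1,5,3,3,2} = 0
G(18) = mex{4,1,4,3,2} = 0
G(19) = mex{0,4,0,4,3} = 1
G(20) = mex{0,0,5,0,3} = 1
G(21) = mex{1,0,1,5,4} = 2
G(22) = mex{1,1,4,1,0} = 2
G(23) = mex{2,1,0,4,5} = 3
G(24) = mex{2,2,0,0,1} = 3
G(25) = mex{3,2,1,0,4} = 5
G(26) = mex{3,3,1,1,0} = 2
G(27) = mex{5,3,2,1,0} = 4
G(28) = mex{2,5,2,2,1} = 0
G(29) = mex{4,2,3,2,1} = 0
G(30) = mex{0,4,3,3,2} = 1
G(31) = mex{0,0,5,3,2} = 1
G(32) = mex{1,0,2,5,3} = 4
G(33) = mex{1,1,4,2,3} = 0
G(34) = mex{4,1,0,4,5} = 2
G(35) = mex{0,4,0,0,2} = 1
G(36) = mex{2,0,1,0,4} = 3
G(37) = mex{1,2,1,1,0} = 3
G(38) = mex{3,1,4,1,0} = 2
G(39) = mex{3,3,0,4,1} = 2
G(40) = mex{2,3,2,0,1} = 4
G(41) = mex{2,2,1,2,4} = 0
G(42) = mex{4,2,3,1,0} = 5
G(43) = mex{0,4,3,3,2} = 1
G(44) = mex{5,0,2,3,1} = 4
G(45) = mex{1,5,2,2,3} = 0
G(46) = mex{4,1,4,2,3} = 0
G(47) = mex{0,4,0,4,2} = 1
G(48) = mex{0,0,5,0,2} = 1
G(49) = mex{1,0,1,5,4} = 2
G(50) = mex{1,1,4,1,0} = 2
G(51) = mex{2,1,0,4,5} = 3
G(52) = mex{2,2,0,0,1} = 3
G(53) = mex{3,2,1,0,4} = 5
G(54) = mex{3,3,1,1,0} = 2
G(55) = mex{5,3,2,1,0} = 4
G(56) = mex{2,5,2,2,1} = 0
G(57) = mex{4,2,3,2,1} = 0
G(58) = mex{0,4,3,3,2} = 1
G(59) = mex{0,0,5,3,2} = 1
G(60) = mex{1,0,2,5,3} = 4
From n = 12 onward G(n+28) = G(n); since this holds over max(S) = 9 consecutive positions the period is 28 (pre-period 12).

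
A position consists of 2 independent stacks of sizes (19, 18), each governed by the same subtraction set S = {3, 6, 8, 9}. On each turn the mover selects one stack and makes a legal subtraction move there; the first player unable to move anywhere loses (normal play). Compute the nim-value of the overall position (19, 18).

0

All stacks use S = {3, 6, 8, 9}:
G(0) = 0
G(1) = mex{} = 0
G(2) = mex{} = 0
G(3) = mex{0} = 1
G(4) = mex{0} = 1
G(5) = mex{0} = 1
G(6) = mex{1,0} = 2
G(7) = mex{1,0} = 2
G(8) = mex{1,0,0} = 2
G(9) = mex{2,1,0,0} = 3
G(10) = mex{2,1,0,0} = 3
G(11) = mex{2,1,1,0} = 3
G(12) = mex{3,2,1,1} = 0
G(13) = mex{3,2,1,1} = 0
G(14) = mex{3,2,2,1} = 0
G(15) = mex{0,3,2,2} = 1
G(16) = mex{0,3,2,2} = 1
G(17) = mex{0,3,3,2} = 1
G(18) = mex{1,0,3,3} = 2
G(19) = mex{1,0,3,3} = 2
Stack A: G(19) = 2.
Stack B: G(18) = 2.
Combined Grundy value = 2 ⊕ 2 = 0.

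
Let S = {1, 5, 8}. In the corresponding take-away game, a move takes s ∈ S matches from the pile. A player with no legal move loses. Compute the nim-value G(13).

G(0) = 0
G(1) = mex{0} = 1
G(2) = mex{1} = 0
G(3) = mex{0} = 1
G(4) = mex{1} = 0
G(5) = mex{0,0} = 1
G(6) = mex{1,1} = 0
G(7) = mex{0,0} = 1
G(8) = mex{1,1,0} = 2
G(9) = mex{2,0,1} = 3
G(10) = mex{3,1,0} = 2
G(11) = mex{2,0,1} = 3
G(12) = mex{3,1,0} = 2
G(13) = mex{2,2,1} = 0

0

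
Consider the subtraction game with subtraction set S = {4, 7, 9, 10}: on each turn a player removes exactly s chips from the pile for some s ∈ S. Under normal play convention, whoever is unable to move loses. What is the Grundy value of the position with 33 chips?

1

G(0) = 0
G(1) = mex{} = 0
G(2) = mex{} = 0
G(3) = mex{} = 0
G(4) = mex{0} = 1
G(5) = mex{0} = 1
G(6) = mex{0} = 1
G(7) = mex{0,0} = 1
G(8) = mex{1,0} = 2
G(9) = mex{1,0,0} = 2
G(10) = mex{1,0,0,0} = 2
G(11) = mex{1,1,0,0} = 2
G(12) = mex{2,1,0,0} = 3
G(13) = mex{2,1,1,0} = 3
G(14) = mex{2,1,1,1} = 0
G(15) = mex{2,2,1,1} = 0
G(16) = mex{3,2,1,1} = 0
G(17) = mex{3,2,2,1} = 0
G(18) = mex{0,2,2,2} = 1
G(19) = mex{0,3,2,2} = 1
G(20) = mex{0,3,2,2} = 1
G(21) = mex{0,0,3,2} = 1
G(22) = mex{1,0,3,3} = 2
G(23) = mex{1,0,0,3} = 2
G(24) = mex{1,0,0,0} = 2
G(25) = mex{1,1,0,0} = 2
G(26) = mex{2,1,0,0} = 3
G(27) = mex{2,1,1,0} = 3
G(28) = mex{2,1,1,1} = 0
G(29) = mex{2,2,1,1} = 0
G(30) = mex{3,2,1,1} = 0
G(31) = mex{3,2,2,1} = 0
G(32) = mex{0,2,2,2} = 1
G(33) = mex{0,3,2,2} = 1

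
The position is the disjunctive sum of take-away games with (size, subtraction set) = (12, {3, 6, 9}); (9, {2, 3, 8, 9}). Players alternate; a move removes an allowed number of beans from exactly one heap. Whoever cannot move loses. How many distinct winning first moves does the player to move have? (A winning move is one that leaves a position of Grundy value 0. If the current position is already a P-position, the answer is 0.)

4

Heap A, S = {3, 6, 9}:
G(0) = 0
G(1) = mex{} = 0
G(2) = mex{} = 0
G(3) = mex{0} = 1
G(4) = mex{0} = 1
G(5) = mex{0} = 1
G(6) = mex{1,0} = 2
G(7) = mex{1,0} = 2
G(8) = mex{1,0} = 2
G(9) = mex{2,1,0} = 3
G(10) = mex{2,1,0} = 3
G(11) = mex{2,1,0} = 3
G(12) = mex{3,2,1} = 0
G_A(12) = 0.
Heap B, S = {2, 3, 8, 9}:
n : 0 1 2 3 4 5 6 7 8 9
G : 0 0 1 1 2 0 0 1 1 2
G_B(9) = 2.
Combined Grundy value = 0 ⊕ 2 = 2.
A winning move leaves total XOR = 0, i.e. changes one component's Grundy value g to g ⊕ X where X is the current total.
Heap A: need g' = 0⊕2 = 2. Options: 12−3→G=3, 12−6→G=2, 12−9→G=1. Hits: 1.
Heap B: need g' = 2⊕2 = 0. Options: 9−2→G=1, 9−3→G=0, 9−8→G=0, 9−9→G=0. Hits: 3.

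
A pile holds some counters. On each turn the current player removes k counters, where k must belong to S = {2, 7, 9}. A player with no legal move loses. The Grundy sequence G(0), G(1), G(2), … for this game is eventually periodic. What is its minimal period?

G(0) = 0
G(1) = mex{} = 0
G(2) = mex{0} = 1
G(3) = mex{0} = 1
G(4) = mex{1} = 0
G(5) = mex{1} = 0
G(6) = mex{0} = 1
G(7) = mex{0,0} = 1
G(8) = mex{1,0} = 2
G(9) = mex{1,1,0} = 2
G(10) = mex{2,1,0} = 3
G(11) = mex{2,0,1} = 3
G(12) = mex{3,0,1} = 2
G(13) = mex{3,1,0} = 2
G(14) = mex{2,1,0} = 3
G(15) = mex{2,2,1} = 0
G(16) = mex{3,2,1} = 0
G(17) = mex{0,3,2} = 1
G(18) = mex{0,3,2} = 1
G(19) = mex{1,2,3} = 0
G(20) = mex{1,2,3} = 0
G(21) = mex{0,3,2} = 1
G(22) = mex{0,0,2} = 1
G(23) = mex{1,0,3} = 2
G(24) = mex{1,1,0} = 2
G(25) = mex{2,1,0} = 3
G(26) = mex{2,0,1} = 3
G(27) = mex{3,0,1} = 2
G(28) = mex{3,1,0} = 2
G(29) = mex{2,1,0} = 3
G(30) = mex{2,2,1} = 0
G(31) = mex{3,2,1} = 0
G(n+15) = G(n) holds for n = 0,…,8 (a full window of length max(S) = 9), so the sequence is purely periodic with period 15.

15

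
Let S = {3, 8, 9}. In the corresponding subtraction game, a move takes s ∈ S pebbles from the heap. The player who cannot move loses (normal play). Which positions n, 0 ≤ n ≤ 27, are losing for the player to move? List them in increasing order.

0, 1, 2, 6, 7, 12, 13, 17, 18, 19, 23, 24

n :  0  1  2  3  4  5  6  7  8  9 10 11 12 13 14 15 16 17 18 19 20 21 22 23 24 25 26 27
G :  0  0  0  1  1  1  0  0  2  1  1  3  0  0  2  1  1  0  0  0  1  1  1  0  0  2  1  1
P-positions are exactly the n with G(n) = 0.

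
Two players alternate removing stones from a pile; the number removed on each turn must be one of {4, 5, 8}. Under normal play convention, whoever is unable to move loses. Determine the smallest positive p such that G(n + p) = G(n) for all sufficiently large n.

n :  0  1  2  3  4  5  6  7  8  9 10 11 12 13 14 15 16 17 18 19 20 21 22 23 24 25
G :  0  0  0  0  1  1  1  1  2  2  2  2  0  0  0  0  1  1  1  1  2  2  2  2  0  0
G(n+12) = G(n) holds for n = 0,…,7 (a full window of length max(S) = 8), so the sequence is purely periodic with period 12.

12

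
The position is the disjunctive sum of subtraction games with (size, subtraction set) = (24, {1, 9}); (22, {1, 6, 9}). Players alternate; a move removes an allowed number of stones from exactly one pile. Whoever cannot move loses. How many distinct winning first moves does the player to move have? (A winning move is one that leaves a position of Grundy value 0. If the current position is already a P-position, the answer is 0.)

0

Pile A, S = {1, 9}:
n :  0  1  2  3  4  5  6  7  8  9 10 11 12 13 14 15 16 17 18 19 20 21 22 23 24
G :  0  1  0  1  0  1  0  1  0  1  0  1  0  1  0  1  0  1  0  1  0  1  0  1  0
G_A(24) = 0.
Pile B, S = {1, 6, 9}:
n :  0  1  2  3  4  5  6  7  8  9 10 11 12 13 14 15 16 17 18 19 20 21 22
G :  0  1  0  1  0  1  2  0  1  2  3  2  0  1  0  1  2  0  1  0  1  2  0
G_B(22) = 0.
Combined Grundy value = 0 ⊕ 0 = 0.
A winning move leaves total XOR = 0, i.e. changes one component's Grundy value g to g ⊕ X where X is the current total.
Pile A: target g' = 0⊕0 = 0, but every legal move changes the Grundy value (mex property), so 0 moves.
Pile B: target g' = 0⊕0 = 0, but every legal move changes the Grundy value (mex property), so 0 moves.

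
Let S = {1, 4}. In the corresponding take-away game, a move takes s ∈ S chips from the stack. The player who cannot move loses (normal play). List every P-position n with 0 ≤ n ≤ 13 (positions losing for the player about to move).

0, 2, 5, 7, 10, 12

G(0) = 0
G(1) = mex{0} = 1
G(2) = mex{1} = 0
G(3) = mex{0} = 1
G(4) = mex{1,0} = 2
G(5) = mex{2,1} = 0
G(6) = mex{0,0} = 1
G(7) = mex{1,1} = 0
G(8) = mex{0,2} = 1
G(9) = mex{1,0} = 2
G(10) = mex{2,1} = 0
G(11) = mex{0,0} = 1
G(12) = mex{1,1} = 0
G(13) = mex{0,2} = 1
P-positions are exactly the n with G(n) = 0.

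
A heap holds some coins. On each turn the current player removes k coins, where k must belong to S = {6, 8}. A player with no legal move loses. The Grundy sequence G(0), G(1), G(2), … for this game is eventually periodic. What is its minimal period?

G(0) = 0
G(1) = mex{} = 0
G(2) = mex{} = 0
G(3) = mex{} = 0
G(4) = mex{} = 0
G(5) = mex{} = 0
G(6) = mex{0} = 1
G(7) = mex{0} = 1
G(8) = mex{0,0} = 1
G(9) = mex{0,0} = 1
G(10) = mex{0,0} = 1
G(11) = mex{0,0} = 1
G(12) = mex{1,0} = 2
G(13) = mex{1,0} = 2
G(14) = mex{1,1} = 0
G(15) = mex{1,1} = 0
G(16) = mex{1,1} = 0
G(17) = mex{1,1} = 0
G(18) = mex{2,1} = 0
G(19) = mex{2,1} = 0
G(20) = mex{0,2} = 1
G(21) = mex{0,2} = 1
G(22) = mex{0,0} = 1
G(23) = mex{0,0} = 1
G(24) = mex{0,0} = 1
G(25) = mex{0,0} = 1
G(26) = mex{1,0} = 2
G(27) = mex{1,0} = 2
G(28) = mex{1,1} = 0
G(29) = mex{1,1} = 0
G(n+14) = G(n) holds for n = 0,…,7 (a full window of length max(S) = 8), so the sequence is purely periodic with period 14.

14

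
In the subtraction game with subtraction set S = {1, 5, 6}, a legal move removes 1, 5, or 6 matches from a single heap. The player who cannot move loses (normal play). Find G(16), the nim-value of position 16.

1

n :  0  1  2  3  4  5  6  7  8  9 10 11 12 13 14 15 16
G :  0  1  0  1  0  1  2  3  2  3  2  0  1  0  1  0  1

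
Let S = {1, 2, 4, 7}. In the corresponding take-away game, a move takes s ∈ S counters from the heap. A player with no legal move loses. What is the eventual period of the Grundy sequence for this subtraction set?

3

n :  0  1  2  3  4  5  6  7  8  9 10 11 12 13 14
G :  0  1  2  0  1  2  0  1  2  0  1  2  0  1  2
G(n+3) = G(n) holds for n = 0,…,6 (a full window of length max(S) = 7), so the sequence is purely periodic with period 3.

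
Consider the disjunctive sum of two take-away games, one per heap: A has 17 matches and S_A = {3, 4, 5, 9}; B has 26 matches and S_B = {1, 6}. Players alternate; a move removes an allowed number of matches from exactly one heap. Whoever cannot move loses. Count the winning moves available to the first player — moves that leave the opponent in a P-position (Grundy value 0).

0

Heap A, S = {3, 4, 5, 9}:
n :  0  1  2  3  4  5  6  7  8  9 10 11 12 13 14 15 16 17
G :  0  0  0  1  1  1  2  2  0  3  3  1  4  2  0  0  0  1
G_A(17) = 1.
Heap B, S = {1, 6}:
G(0) = 0
G(1) = mex{0} = 1
G(2) = mex{1} = 0
G(3) = mex{0} = 1
G(4) = mex{1} = 0
G(5) = mex{0} = 1
G(6) = mex{1,0} = 2
G(7) = mex{2,1} = 0
G(8) = mex{0,0} = 1
G(9) = mex{1,1} = 0
G(10) = mex{0,0} = 1
G(11) = mex{1,1} = 0
G(12) = mex{0,2} = 1
G(13) = mex{1,0} = 2
G(14) = mex{2,1} = 0
G(15) = mex{0,0} = 1
G(16) = mex{1,1} = 0
G(17) = mex{0,0} = 1
G(18) = mex{1,1} = 0
G(19) = mex{0,2} = 1
G(20) = mex{1,0} = 2
G(21) = mex{2,1} = 0
G(22) = mex{0,0} = 1
G(23) = mex{1,1} = 0
G(24) = mex{0,0} = 1
G(25) = mex{1,1} = 0
G(26) = mex{0,2} = 1
G_B(26) = 1.
Combined Grundy value = 1 ⊕ 1 = 0.
A winning move leaves total XOR = 0, i.e. changes one component's Grundy value g to g ⊕ X where X is the current total.
Heap A: target g' = 1⊕0 = 1, but every legal move changes the Grundy value (mex property), so 0 moves.
Heap B: target g' = 1⊕0 = 1, but every legal move changes the Grundy value (mex property), so 0 moves.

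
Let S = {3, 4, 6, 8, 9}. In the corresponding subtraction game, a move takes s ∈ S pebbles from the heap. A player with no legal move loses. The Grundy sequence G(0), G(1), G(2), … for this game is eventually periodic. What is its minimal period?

G(0) = 0
G(1) = mex{} = 0
G(2) = mex{} = 0
G(3) = mex{0} = 1
G(4) = mex{0,0} = 1
G(5) = mex{0,0} = 1
G(6) = mex{1,0,0} = 2
G(7) = mex{1,1,0} = 2
G(8) = mex{1,1,0,0} = 2
G(9) = mex{2,1,1,0,0} = 3
G(10) = mex{2,2,1,0,0} = 3
G(11) = mex{2,2,1,1,0} = 3
G(12) = mex{3,2,2,1,1} = 0
G(13) = mex{3,3,2,1,1} = 0
G(14) = mex{3,3,2,2,1} = 0
G(15) = mex{0,3,3,2,2} = 1
G(16) = mex{0,0,3,2,2} = 1
G(17) = mex{0,0,3,3,2} = 1
G(18) = mex{1,0,0,3,3} = 2
G(19) = mex{1,1,0,3,3} = 2
G(20) = mex{1,1,0,0,3} = 2
G(21) = mex{2,1,1,0,0} = 3
G(22) = mex{2,2,1,0,0} = 3
G(23) = mex{2,2,1,1,0} = 3
G(24) = mex{3,2,2,1,1} = 0
G(25) = mex{3,3,2,1,1} = 0
G(n+12) = G(n) holds for n = 0,…,8 (a full window of length max(S) = 9), so the sequence is purely periodic with period 12.

12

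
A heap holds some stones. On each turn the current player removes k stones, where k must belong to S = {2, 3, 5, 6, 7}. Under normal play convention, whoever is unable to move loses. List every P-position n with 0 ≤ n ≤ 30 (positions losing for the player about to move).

0, 1, 9, 10, 18, 19, 27, 28

n :  0  1  2  3  4  5  6  7  8  9 10 11 12 13 14 15 16 17 18 19 20 21 22 23 24 25 26 27 28 29 30
G :  0  0  1  1  2  2  3  3  4  0  0  1  1  2  2  3  3  4  0  0  1  1  2  2  3  3  4  0  0  1  1
P-positions are exactly the n with G(n) = 0.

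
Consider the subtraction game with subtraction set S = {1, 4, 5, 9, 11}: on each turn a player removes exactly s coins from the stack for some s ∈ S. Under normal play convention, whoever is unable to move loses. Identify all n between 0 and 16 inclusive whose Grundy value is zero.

0, 2, 8, 10, 16

n :  0  1  2  3  4  5  6  7  8  9 10 11 12 13 14 15 16
G :  0  1  0  1  2  3  2  3  0  1  0  1  2  3  2  3  0
P-positions are exactly the n with G(n) = 0.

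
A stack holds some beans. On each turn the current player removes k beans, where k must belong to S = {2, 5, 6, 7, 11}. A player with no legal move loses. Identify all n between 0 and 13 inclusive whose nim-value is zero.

n :  0  1  2  3  4  5  6  7  8  9 10 11 12 13
G :  0  0  1  1  0  2  1  3  2  2  3  3  4  0
P-positions are exactly the n with G(n) = 0.

0, 1, 4, 13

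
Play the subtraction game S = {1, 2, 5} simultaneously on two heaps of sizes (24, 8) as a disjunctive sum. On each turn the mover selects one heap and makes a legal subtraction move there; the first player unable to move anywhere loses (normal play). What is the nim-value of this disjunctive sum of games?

All heaps use S = {1, 2, 5}:
G(0) = 0
G(1) = mex{0} = 1
G(2) = mex{1,0} = 2
G(3) = mex{2,1} = 0
G(4) = mex{0,2} = 1
G(5) = mex{1,0,0} = 2
G(6) = mex{2,1,1} = 0
G(7) = mex{0,2,2} = 1
G(8) = mex{1,0,0} = 2
G(9) = mex{2,1,1} = 0
G(10) = mex{0,2,2} = 1
G(11) = mex{1,0,0} = 2
G(12) = mex{2,1,1} = 0
G(13) = mex{0,2,2} = 1
G(14) = mex{1,0,0} = 2
G(15) = mex{2,1,1} = 0
G(16) = mex{0,2,2} = 1
G(17) = mex{1,0,0} = 2
G(18) = mex{2,1,1} = 0
G(19) = mex{0,2,2} = 1
G(20) = mex{1,0,0} = 2
G(21) = mex{2,1,1} = 0
G(22) = mex{0,2,2} = 1
G(23) = mex{1,0,0} = 2
G(24) = mex{2,1,1} = 0
Heap A: G(24) = 0.
Heap B: G(8) = 2.
Combined Grundy value = 0 ⊕ 2 = 2.

2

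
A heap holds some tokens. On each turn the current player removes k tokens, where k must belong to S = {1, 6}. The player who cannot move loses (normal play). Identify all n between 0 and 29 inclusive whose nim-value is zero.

0, 2, 4, 7, 9, 11, 14, 16, 18, 21, 23, 25, 28

n :  0  1  2  3  4  5  6  7  8  9 10 11 12 13 14 15 16 17 18 19 20 21 22 23 24 25 26 27 28 29
G :  0  1  0  1  0  1  2  0  1  0  1  0  1  2  0  1  0  1  0  1  2  0  1  0  1  0  1  2  0  1
P-positions are exactly the n with G(n) = 0.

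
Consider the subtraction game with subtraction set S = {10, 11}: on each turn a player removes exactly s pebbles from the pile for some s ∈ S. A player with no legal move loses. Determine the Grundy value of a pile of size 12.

n :  0  1  2  3  4  5  6  7  8  9 10 11 12
G :  0  0  0  0  0  0  0  0  0  0  1  1  1

1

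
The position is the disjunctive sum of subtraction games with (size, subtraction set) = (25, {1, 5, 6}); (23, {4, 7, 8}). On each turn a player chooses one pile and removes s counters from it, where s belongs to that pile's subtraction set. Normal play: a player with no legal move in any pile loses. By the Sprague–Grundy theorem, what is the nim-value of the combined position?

Pile A, S = {1, 5, 6}:
G(0) = 0
G(1) = mex{0} = 1
G(2) = mex{1} = 0
G(3) = mex{0} = 1
G(4) = mex{1} = 0
G(5) = mex{0,0} = 1
G(6) = mex{1,1,0} = 2
G(7) = mex{2,0,1} = 3
G(8) = mex{3,1,0} = 2
G(9) = mex{2,0,1} = 3
G(10) = mex{3,1,0} = 2
G(11) = mex{2,2,1} = 0
G(12) = mex{0,3,2} = 1
G(13) = mex{1,2,3} = 0
G(14) = mex{0,3,2} = 1
G(15) = mex{1,2,3} = 0
G(16) = mex{0,0,2} = 1
G(17) = mex{1,1,0} = 2
G(18) = mex{2,0,1} = 3
G(19) = mex{3,1,0} = 2
G(20) = mex{2,0,1} = 3
G(21) = mex{3,1,0} = 2
G(22) = mex{2,2,1} = 0
G(23) = mex{0,3,2} = 1
G(24) = mex{1,2,3} = 0
G(25) = mex{0,3,2} = 1
G_A(25) = 1.
Pile B, S = {4, 7, 8}:
G(0) = 0
G(1) = mex{} = 0
G(2) = mex{} = 0
G(3) = mex{} = 0
G(4) = mex{0} = 1
G(5) = mex{0} = 1
G(6) = mex{0} = 1
G(7) = mex{0,0} = 1
G(8) = mex{1,0,0} = 2
G(9) = mex{1,0,0} = 2
G(10) = mex{1,0,0} = 2
G(11) = mex{1,1,0} = 2
G(12) = mex{2,1,1} = 0
G(13) = mex{2,1,1} = 0
G(14) = mex{2,1,1} = 0
G(15) = mex{2,2,1} = 0
G(16) = mex{0,2,2} = 1
G(17) = mex{0,2,2} = 1
G(18) = mex{0,2,2} = 1
G(19) = mex{0,0,2} = 1
G(20) = mex{1,0,0} = 2
G(21) = mex{1,0,0} = 2
G(22) = mex{1,0,0} = 2
G(23) = mex{1,1,0} = 2
G_B(23) = 2.
Combined Grundy value = 1 ⊕ 2 = 3.

3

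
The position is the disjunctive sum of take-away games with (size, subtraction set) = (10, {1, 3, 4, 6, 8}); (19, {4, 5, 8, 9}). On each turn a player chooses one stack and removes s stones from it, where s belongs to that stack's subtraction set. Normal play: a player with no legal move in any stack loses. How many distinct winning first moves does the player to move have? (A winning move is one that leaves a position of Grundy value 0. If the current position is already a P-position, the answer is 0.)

0

Stack A, S = {1, 3, 4, 6, 8}:
n :  0  1  2  3  4  5  6  7  8  9 10
G :  0  1  0  1  2  3  2  0  1  0  1
G_A(10) = 1.
Stack B, S = {4, 5, 8, 9}:
G(0) = 0
G(1) = mex{} = 0
G(2) = mex{} = 0
G(3) = mex{} = 0
G(4) = mex{0} = 1
G(5) = mex{0,0} = 1
G(6) = mex{0,0} = 1
G(7) = mex{0,0} = 1
G(8) = mex{1,0,0} = 2
G(9) = mex{1,1,0,0} = 2
G(10) = mex{1,1,0,0} = 2
G(11) = mex{1,1,0,0} = 2
G(12) = mex{2,1,1,0} = 3
G(13) = mex{2,2,1,1} = 0
G(14) = mex{2,2,1,1} = 0
G(15) = mex{2,2,1,1} = 0
G(16) = mex{3,2,2,1} = 0
G(17) = mex{0,3,2,2} = 1
G(18) = mex{0,0,2,2} = 1
G(19) = mex{0,0,2,2} = 1
G_B(19) = 1.
Combined Grundy value = 1 ⊕ 1 = 0.
A winning move leaves total XOR = 0, i.e. changes one component's Grundy value g to g ⊕ X where X is the current total.
Stack A: target g' = 1⊕0 = 1, but every legal move changes the Grundy value (mex property), so 0 moves.
Stack B: target g' = 1⊕0 = 1, but every legal move changes the Grundy value (mex property), so 0 moves.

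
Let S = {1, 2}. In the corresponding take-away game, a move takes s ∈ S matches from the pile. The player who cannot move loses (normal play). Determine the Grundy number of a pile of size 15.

0

n :  0  1  2  3  4  5  6  7  8  9 10 11 12 13 14 15
G :  0  1  2  0  1  2  0  1  2  0  1  2  0  1  2  0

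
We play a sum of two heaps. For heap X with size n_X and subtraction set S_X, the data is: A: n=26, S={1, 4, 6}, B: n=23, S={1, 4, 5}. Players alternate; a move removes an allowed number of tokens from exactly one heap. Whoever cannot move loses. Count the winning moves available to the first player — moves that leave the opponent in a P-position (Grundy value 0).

1

Heap A, S = {1, 4, 6}:
n :  0  1  2  3  4  5  6  7  8  9 10 11 12 13 14 15 16 17 18 19 20 21 22 23 24 25 26
G :  0  1  0  1  2  0  1  0  1  2  0  1  0  1  2  0  1  0  1  2  0  1  0  1  2  0  1
G_A(26) = 1.
Heap B, S = {1, 4, 5}:
G(0) = 0
G(1) = mex{0} = 1
G(2) = mex{1} = 0
G(3) = mex{0} = 1
G(4) = mex{1,0} = 2
G(5) = mex{2,1,0} = 3
G(6) = mex{3,0,1} = 2
G(7) = mex{2,1,0} = 3
G(8) = mex{3,2,1} = 0
G(9) = mex{0,3,2} = 1
G(10) = mex{1,2,3} = 0
G(11) = mex{0,3,2} = 1
G(12) = mex{1,0,3} = 2
G(13) = mex{2,1,0} = 3
G(14) = mex{3,0,1} = 2
G(15) = mex{2,1,0} = 3
G(16) = mex{3,2,1} = 0
G(17) = mex{0,3,2} = 1
G(18) = mex{1,2,3} = 0
G(19) = mex{0,3,2} = 1
G(20) = mex{1,0,3} = 2
G(21) = mex{2,1,0} = 3
G(22) = mex{3,0,1} = 2
G(23) = mex{2,1,0} = 3
G_B(23) = 3.
Combined Grundy value = 1 ⊕ 3 = 2.
A winning move leaves total XOR = 0, i.e. changes one component's Grundy value g to g ⊕ X where X is the current total.
Heap A: need g' = 1⊕2 = 3. Options: 26−1→G=0, 26−4→G=0, 26−6→G=0. Hits: 0.
Heap B: need g' = 3⊕2 = 1. Options: 23−1→G=2, 23−4→G=1, 23−5→G=0. Hits: 1.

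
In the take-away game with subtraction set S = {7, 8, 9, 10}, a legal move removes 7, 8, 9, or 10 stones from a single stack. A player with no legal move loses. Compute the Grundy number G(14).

2

G(0) = 0
G(1) = mex{} = 0
G(2) = mex{} = 0
G(3) = mex{} = 0
G(4) = mex{} = 0
G(5) = mex{} = 0
G(6) = mex{} = 0
G(7) = mex{0} = 1
G(8) = mex{0,0} = 1
G(9) = mex{0,0,0} = 1
G(10) = mex{0,0,0,0} = 1
G(11) = mex{0,0,0,0} = 1
G(12) = mex{0,0,0,0} = 1
G(13) = mex{0,0,0,0} = 1
G(14) = mex{1,0,0,0} = 2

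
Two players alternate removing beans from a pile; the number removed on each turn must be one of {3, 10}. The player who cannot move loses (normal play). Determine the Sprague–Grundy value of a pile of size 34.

G(0) = 0
G(1) = mex{} = 0
G(2) = mex{} = 0
G(3) = mex{0} = 1
G(4) = mex{0} = 1
G(5) = mex{0} = 1
G(6) = mex{1} = 0
G(7) = mex{1} = 0
G(8) = mex{1} = 0
G(9) = mex{0} = 1
G(10) = mex{0,0} = 1
G(11) = mex{0,0} = 1
G(12) = mex{1,0} = 2
G(13) = mex{1,1} = 0
G(14) = mex{1,1} = 0
G(15) = mex{2,1} = 0
G(16) = mex{0,0} = 1
G(17) = mex{0,0} = 1
G(18) = mex{0,0} = 1
G(19) = mex{1,1} = 0
G(20) = mex{1,1} = 0
G(21) = mex{1,1} = 0
G(22) = mex{0,2} = 1
G(23) = mex{0,0} = 1
G(24) = mex{0,0} = 1
G(25) = mex{1,0} = 2
G(26) = mex{1,1} = 0
G(27) = mex{1,1} = 0
G(28) = mex{2,1} = 0
G(29) = mex{0,0} = 1
G(30) = mex{0,0} = 1
G(31) = mex{0,0} = 1
G(32) = mex{1,1} = 0
G(33) = mex{1,1} = 0
G(34) = mex{1,1} = 0

0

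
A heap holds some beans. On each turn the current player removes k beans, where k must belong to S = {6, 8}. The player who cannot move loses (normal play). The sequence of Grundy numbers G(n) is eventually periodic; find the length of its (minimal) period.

14

G(0) = 0
G(1) = mex{} = 0
G(2) = mex{} = 0
G(3) = mex{} = 0
G(4) = mex{} = 0
G(5) = mex{} = 0
G(6) = mex{0} = 1
G(7) = mex{0} = 1
G(8) = mex{0,0} = 1
G(9) = mex{0,0} = 1
G(10) = mex{0,0} = 1
G(11) = mex{0,0} = 1
G(12) = mex{1,0} = 2
G(13) = mex{1,0} = 2
G(14) = mex{1,1} = 0
G(15) = mex{1,1} = 0
G(16) = mex{1,1} = 0
G(17) = mex{1,1} = 0
G(18) = mex{2,1} = 0
G(19) = mex{2,1} = 0
G(20) = mex{0,2} = 1
G(21) = mex{0,2} = 1
G(22) = mex{0,0} = 1
G(23) = mex{0,0} = 1
G(24) = mex{0,0} = 1
G(25) = mex{0,0} = 1
G(26) = mex{1,0} = 2
G(27) = mex{1,0} = 2
G(28) = mex{1,1} = 0
G(29) = mex{1,1} = 0
G(n+14) = G(n) holds for n = 0,…,7 (a full window of length max(S) = 8), so the sequence is purely periodic with period 14.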